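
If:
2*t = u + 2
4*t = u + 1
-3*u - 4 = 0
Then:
No Solution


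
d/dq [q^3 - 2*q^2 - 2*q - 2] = 3*q^2 - 4*q - 2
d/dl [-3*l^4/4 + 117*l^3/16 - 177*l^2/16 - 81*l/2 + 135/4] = -3*l^3 + 351*l^2/16 - 177*l/8 - 81/2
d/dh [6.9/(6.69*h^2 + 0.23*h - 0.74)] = (-92.322*h - 1.587)/(6.69*h^2 + 0.23*h - 0.74)^2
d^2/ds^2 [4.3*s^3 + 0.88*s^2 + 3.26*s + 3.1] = 25.8*s + 1.76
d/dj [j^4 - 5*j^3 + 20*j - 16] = 4*j^3 - 15*j^2 + 20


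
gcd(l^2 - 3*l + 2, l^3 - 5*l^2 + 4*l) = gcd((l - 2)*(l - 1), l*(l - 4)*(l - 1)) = l - 1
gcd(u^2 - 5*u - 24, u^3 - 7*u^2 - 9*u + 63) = u + 3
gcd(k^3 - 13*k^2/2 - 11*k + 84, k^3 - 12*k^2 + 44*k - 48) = k^2 - 10*k + 24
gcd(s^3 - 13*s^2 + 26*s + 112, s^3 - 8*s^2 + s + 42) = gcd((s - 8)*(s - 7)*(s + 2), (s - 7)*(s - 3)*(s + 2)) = s^2 - 5*s - 14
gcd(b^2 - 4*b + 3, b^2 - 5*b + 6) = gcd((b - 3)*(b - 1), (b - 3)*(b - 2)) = b - 3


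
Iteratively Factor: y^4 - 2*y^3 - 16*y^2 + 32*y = (y + 4)*(y^3 - 6*y^2 + 8*y) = y*(y + 4)*(y^2 - 6*y + 8) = y*(y - 4)*(y + 4)*(y - 2)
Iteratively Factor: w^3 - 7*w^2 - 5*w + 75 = (w - 5)*(w^2 - 2*w - 15) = (w - 5)*(w + 3)*(w - 5)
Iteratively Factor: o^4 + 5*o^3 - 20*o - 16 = (o + 2)*(o^3 + 3*o^2 - 6*o - 8) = (o - 2)*(o + 2)*(o^2 + 5*o + 4) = (o - 2)*(o + 2)*(o + 4)*(o + 1)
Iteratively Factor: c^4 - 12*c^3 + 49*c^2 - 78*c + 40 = (c - 5)*(c^3 - 7*c^2 + 14*c - 8) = (c - 5)*(c - 2)*(c^2 - 5*c + 4) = (c - 5)*(c - 4)*(c - 2)*(c - 1)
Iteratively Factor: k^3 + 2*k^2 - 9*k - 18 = (k - 3)*(k^2 + 5*k + 6) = (k - 3)*(k + 3)*(k + 2)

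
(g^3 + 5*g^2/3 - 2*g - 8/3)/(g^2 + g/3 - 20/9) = 3*(g^2 + 3*g + 2)/(3*g + 5)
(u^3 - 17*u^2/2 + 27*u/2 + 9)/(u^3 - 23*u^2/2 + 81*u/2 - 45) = (2*u + 1)/(2*u - 5)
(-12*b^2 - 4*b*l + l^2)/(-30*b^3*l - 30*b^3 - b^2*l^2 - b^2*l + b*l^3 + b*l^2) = (2*b + l)/(b*(5*b*l + 5*b + l^2 + l))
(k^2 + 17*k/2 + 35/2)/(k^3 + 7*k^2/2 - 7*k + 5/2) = (2*k + 7)/(2*k^2 - 3*k + 1)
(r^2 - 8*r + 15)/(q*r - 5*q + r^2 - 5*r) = (r - 3)/(q + r)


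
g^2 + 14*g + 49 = (g + 7)^2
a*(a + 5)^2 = a^3 + 10*a^2 + 25*a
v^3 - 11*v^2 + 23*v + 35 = (v - 7)*(v - 5)*(v + 1)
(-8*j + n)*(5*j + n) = -40*j^2 - 3*j*n + n^2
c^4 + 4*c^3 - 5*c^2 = c^2*(c - 1)*(c + 5)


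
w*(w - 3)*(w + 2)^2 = w^4 + w^3 - 8*w^2 - 12*w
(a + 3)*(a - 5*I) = a^2 + 3*a - 5*I*a - 15*I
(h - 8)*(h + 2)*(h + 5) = h^3 - h^2 - 46*h - 80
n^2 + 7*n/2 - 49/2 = (n - 7/2)*(n + 7)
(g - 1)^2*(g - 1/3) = g^3 - 7*g^2/3 + 5*g/3 - 1/3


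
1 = 1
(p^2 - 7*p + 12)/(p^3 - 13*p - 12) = (p - 3)/(p^2 + 4*p + 3)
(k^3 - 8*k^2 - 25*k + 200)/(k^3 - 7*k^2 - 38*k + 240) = (k + 5)/(k + 6)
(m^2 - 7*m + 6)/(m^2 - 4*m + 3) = (m - 6)/(m - 3)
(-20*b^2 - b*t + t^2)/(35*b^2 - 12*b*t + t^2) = (4*b + t)/(-7*b + t)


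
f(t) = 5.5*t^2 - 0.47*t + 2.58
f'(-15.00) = -165.47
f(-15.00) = 1247.13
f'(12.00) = 131.53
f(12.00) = 788.94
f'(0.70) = 7.23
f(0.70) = 4.95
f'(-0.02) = -0.69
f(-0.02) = 2.59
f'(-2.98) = -33.25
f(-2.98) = 52.82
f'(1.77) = 19.00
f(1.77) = 18.98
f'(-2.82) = -31.49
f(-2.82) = 47.64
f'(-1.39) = -15.76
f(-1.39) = 13.86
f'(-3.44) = -38.31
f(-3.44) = 69.28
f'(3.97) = 43.20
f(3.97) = 87.40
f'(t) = 11.0*t - 0.47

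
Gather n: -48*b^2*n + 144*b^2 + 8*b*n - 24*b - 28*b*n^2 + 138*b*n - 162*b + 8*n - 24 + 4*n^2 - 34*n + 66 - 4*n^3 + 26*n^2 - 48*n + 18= 144*b^2 - 186*b - 4*n^3 + n^2*(30 - 28*b) + n*(-48*b^2 + 146*b - 74) + 60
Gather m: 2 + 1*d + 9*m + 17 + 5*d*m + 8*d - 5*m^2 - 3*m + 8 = 9*d - 5*m^2 + m*(5*d + 6) + 27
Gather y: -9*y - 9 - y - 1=-10*y - 10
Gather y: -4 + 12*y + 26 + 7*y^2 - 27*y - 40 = 7*y^2 - 15*y - 18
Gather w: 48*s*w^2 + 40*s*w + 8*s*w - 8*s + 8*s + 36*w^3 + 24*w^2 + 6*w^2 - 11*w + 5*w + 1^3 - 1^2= 36*w^3 + w^2*(48*s + 30) + w*(48*s - 6)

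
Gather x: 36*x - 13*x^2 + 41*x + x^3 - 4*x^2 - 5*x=x^3 - 17*x^2 + 72*x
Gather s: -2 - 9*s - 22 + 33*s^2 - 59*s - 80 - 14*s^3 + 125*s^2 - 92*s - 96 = -14*s^3 + 158*s^2 - 160*s - 200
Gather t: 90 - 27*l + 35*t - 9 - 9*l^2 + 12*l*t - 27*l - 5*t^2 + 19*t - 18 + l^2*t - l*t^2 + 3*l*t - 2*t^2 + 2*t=-9*l^2 - 54*l + t^2*(-l - 7) + t*(l^2 + 15*l + 56) + 63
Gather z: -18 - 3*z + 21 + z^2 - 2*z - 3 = z^2 - 5*z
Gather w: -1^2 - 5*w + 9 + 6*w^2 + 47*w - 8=6*w^2 + 42*w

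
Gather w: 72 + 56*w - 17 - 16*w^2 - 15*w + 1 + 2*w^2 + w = -14*w^2 + 42*w + 56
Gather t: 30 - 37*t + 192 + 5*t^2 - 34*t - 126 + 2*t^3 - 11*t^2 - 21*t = 2*t^3 - 6*t^2 - 92*t + 96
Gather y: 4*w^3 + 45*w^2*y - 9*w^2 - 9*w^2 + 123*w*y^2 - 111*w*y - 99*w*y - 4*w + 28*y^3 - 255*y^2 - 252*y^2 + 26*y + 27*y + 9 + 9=4*w^3 - 18*w^2 - 4*w + 28*y^3 + y^2*(123*w - 507) + y*(45*w^2 - 210*w + 53) + 18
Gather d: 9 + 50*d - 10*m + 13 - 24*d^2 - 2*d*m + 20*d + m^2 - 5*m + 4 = -24*d^2 + d*(70 - 2*m) + m^2 - 15*m + 26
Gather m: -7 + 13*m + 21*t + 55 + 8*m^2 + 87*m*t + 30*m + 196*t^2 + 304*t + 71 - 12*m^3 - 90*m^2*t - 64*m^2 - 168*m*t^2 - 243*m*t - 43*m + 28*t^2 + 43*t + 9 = -12*m^3 + m^2*(-90*t - 56) + m*(-168*t^2 - 156*t) + 224*t^2 + 368*t + 128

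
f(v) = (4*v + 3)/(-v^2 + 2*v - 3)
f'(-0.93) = -0.61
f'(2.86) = 1.07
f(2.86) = -2.64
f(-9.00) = 0.32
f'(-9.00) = 0.02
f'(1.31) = -0.75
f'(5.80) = 0.24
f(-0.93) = 0.13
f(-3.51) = 0.49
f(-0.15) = -0.72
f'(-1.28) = -0.37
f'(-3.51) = 0.02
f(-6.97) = 0.38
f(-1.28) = 0.29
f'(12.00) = 0.04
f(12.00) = -0.41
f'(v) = (2*v - 2)*(4*v + 3)/(-v^2 + 2*v - 3)^2 + 4/(-v^2 + 2*v - 3) = 2*(2*v^2 + 3*v - 9)/(v^4 - 4*v^3 + 10*v^2 - 12*v + 9)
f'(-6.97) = 0.03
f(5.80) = -1.05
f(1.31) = -3.93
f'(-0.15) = -1.70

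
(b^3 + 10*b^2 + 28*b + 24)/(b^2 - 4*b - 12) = (b^2 + 8*b + 12)/(b - 6)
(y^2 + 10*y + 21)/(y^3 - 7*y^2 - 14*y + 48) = (y + 7)/(y^2 - 10*y + 16)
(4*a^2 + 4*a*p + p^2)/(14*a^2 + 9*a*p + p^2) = (2*a + p)/(7*a + p)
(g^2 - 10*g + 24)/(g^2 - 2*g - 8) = (g - 6)/(g + 2)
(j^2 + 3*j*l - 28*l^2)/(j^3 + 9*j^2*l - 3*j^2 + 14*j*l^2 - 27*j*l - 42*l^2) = (j - 4*l)/(j^2 + 2*j*l - 3*j - 6*l)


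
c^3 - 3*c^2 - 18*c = c*(c - 6)*(c + 3)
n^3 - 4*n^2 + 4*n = n*(n - 2)^2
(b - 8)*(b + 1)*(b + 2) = b^3 - 5*b^2 - 22*b - 16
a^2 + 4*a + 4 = (a + 2)^2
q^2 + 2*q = q*(q + 2)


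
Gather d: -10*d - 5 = -10*d - 5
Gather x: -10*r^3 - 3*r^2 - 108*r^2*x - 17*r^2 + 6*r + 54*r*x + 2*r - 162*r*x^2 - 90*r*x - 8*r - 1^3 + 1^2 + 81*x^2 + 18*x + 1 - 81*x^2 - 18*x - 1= -10*r^3 - 20*r^2 - 162*r*x^2 + x*(-108*r^2 - 36*r)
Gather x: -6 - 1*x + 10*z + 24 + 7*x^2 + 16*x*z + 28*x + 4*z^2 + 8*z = 7*x^2 + x*(16*z + 27) + 4*z^2 + 18*z + 18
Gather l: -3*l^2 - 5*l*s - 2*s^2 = -3*l^2 - 5*l*s - 2*s^2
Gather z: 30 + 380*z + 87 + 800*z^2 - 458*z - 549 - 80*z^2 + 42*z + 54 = 720*z^2 - 36*z - 378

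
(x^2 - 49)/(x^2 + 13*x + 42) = (x - 7)/(x + 6)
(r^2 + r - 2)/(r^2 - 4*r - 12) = (r - 1)/(r - 6)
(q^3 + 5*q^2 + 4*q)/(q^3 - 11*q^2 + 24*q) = (q^2 + 5*q + 4)/(q^2 - 11*q + 24)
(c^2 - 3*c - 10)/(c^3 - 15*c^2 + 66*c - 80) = (c + 2)/(c^2 - 10*c + 16)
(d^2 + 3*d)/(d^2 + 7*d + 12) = d/(d + 4)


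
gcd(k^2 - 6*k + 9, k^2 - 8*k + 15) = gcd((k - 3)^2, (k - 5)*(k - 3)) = k - 3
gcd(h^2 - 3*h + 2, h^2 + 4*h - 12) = h - 2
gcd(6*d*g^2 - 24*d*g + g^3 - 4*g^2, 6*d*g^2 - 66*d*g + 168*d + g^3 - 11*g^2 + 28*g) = 6*d*g - 24*d + g^2 - 4*g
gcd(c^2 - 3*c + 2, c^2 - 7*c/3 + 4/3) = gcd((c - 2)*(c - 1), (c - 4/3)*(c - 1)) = c - 1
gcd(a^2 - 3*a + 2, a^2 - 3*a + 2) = a^2 - 3*a + 2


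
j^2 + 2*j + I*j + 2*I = (j + 2)*(j + I)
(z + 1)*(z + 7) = z^2 + 8*z + 7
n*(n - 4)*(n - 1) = n^3 - 5*n^2 + 4*n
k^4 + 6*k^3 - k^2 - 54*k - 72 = (k - 3)*(k + 2)*(k + 3)*(k + 4)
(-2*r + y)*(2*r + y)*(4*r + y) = -16*r^3 - 4*r^2*y + 4*r*y^2 + y^3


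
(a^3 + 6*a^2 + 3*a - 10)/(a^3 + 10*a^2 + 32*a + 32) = (a^2 + 4*a - 5)/(a^2 + 8*a + 16)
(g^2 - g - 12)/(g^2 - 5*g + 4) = (g + 3)/(g - 1)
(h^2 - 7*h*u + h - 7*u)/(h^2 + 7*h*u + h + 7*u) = (h - 7*u)/(h + 7*u)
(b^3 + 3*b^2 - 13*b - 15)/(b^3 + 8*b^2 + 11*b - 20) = (b^2 - 2*b - 3)/(b^2 + 3*b - 4)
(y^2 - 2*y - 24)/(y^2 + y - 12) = (y - 6)/(y - 3)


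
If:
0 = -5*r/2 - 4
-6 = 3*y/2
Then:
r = -8/5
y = -4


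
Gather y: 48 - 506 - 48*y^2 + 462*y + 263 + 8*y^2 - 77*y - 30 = -40*y^2 + 385*y - 225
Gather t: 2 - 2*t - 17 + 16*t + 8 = 14*t - 7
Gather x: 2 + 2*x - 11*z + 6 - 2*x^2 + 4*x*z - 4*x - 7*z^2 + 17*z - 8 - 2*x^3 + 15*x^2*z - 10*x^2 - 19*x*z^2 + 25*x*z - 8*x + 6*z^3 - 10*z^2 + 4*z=-2*x^3 + x^2*(15*z - 12) + x*(-19*z^2 + 29*z - 10) + 6*z^3 - 17*z^2 + 10*z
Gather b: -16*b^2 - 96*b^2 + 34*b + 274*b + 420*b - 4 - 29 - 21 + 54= -112*b^2 + 728*b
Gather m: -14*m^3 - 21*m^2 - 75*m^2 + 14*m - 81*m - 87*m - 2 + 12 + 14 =-14*m^3 - 96*m^2 - 154*m + 24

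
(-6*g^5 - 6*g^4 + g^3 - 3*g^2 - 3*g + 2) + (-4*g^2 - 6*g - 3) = -6*g^5 - 6*g^4 + g^3 - 7*g^2 - 9*g - 1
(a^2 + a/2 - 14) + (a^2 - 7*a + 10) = 2*a^2 - 13*a/2 - 4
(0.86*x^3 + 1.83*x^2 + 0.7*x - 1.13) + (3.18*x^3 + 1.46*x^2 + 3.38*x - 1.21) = 4.04*x^3 + 3.29*x^2 + 4.08*x - 2.34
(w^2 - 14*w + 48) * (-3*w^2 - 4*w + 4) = -3*w^4 + 38*w^3 - 84*w^2 - 248*w + 192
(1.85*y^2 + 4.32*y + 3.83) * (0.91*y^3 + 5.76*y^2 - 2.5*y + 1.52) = 1.6835*y^5 + 14.5872*y^4 + 23.7435*y^3 + 14.0728*y^2 - 3.0086*y + 5.8216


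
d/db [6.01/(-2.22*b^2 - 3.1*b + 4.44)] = (26.6844*b + 18.631)/(2.22*b^2 + 3.1*b - 4.44)^2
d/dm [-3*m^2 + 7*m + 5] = 7 - 6*m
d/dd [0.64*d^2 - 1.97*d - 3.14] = 1.28*d - 1.97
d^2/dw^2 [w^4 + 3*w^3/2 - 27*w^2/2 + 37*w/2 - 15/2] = 12*w^2 + 9*w - 27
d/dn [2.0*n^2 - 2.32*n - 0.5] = 4.0*n - 2.32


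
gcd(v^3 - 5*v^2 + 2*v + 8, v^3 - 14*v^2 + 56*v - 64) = v^2 - 6*v + 8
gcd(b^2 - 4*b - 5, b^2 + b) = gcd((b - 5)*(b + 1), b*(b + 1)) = b + 1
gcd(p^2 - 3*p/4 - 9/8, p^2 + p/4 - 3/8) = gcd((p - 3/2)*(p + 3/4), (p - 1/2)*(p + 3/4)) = p + 3/4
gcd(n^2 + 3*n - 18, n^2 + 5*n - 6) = n + 6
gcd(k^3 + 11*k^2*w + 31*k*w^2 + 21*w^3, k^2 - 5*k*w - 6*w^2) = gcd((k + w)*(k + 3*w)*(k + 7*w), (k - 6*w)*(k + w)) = k + w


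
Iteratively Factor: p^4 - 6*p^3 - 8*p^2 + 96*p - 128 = (p + 4)*(p^3 - 10*p^2 + 32*p - 32) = (p - 4)*(p + 4)*(p^2 - 6*p + 8) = (p - 4)^2*(p + 4)*(p - 2)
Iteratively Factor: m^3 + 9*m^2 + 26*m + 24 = (m + 4)*(m^2 + 5*m + 6) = (m + 3)*(m + 4)*(m + 2)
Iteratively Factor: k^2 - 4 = (k - 2)*(k + 2)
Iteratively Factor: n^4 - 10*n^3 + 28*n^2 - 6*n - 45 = (n - 3)*(n^3 - 7*n^2 + 7*n + 15) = (n - 3)*(n + 1)*(n^2 - 8*n + 15) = (n - 5)*(n - 3)*(n + 1)*(n - 3)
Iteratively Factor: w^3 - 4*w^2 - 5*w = (w - 5)*(w^2 + w) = w*(w - 5)*(w + 1)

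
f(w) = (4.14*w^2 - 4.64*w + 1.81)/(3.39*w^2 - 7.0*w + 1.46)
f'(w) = (7.0 - 6.78*w)*(4.14*w^2 - 4.64*w + 1.81)/(3.39*w^2 - 7.0*w + 1.46)^2 + (8.28*w - 4.64)/(3.39*w^2 - 7.0*w + 1.46) = (-13.2504*w^2 - 0.183*w + 5.8956)/(11.4921*w^4 - 47.46*w^3 + 58.8988*w^2 - 20.44*w + 2.1316)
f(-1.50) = 0.92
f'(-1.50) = -0.06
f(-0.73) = 0.88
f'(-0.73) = -0.01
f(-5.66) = 1.07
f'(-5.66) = -0.02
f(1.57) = -4.03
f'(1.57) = -19.63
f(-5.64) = 1.07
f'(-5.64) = -0.02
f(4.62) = 1.66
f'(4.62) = -0.16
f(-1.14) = 0.90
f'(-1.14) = -0.06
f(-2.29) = 0.97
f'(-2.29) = -0.05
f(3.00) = 2.29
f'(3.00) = -0.95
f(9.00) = 1.39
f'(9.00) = -0.02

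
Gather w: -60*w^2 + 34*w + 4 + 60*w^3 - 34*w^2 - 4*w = 60*w^3 - 94*w^2 + 30*w + 4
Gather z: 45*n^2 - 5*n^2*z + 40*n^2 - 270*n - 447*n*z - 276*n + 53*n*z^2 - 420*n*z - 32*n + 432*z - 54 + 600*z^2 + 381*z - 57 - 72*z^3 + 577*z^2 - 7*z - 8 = 85*n^2 - 578*n - 72*z^3 + z^2*(53*n + 1177) + z*(-5*n^2 - 867*n + 806) - 119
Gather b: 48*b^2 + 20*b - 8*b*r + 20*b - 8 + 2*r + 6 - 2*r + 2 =48*b^2 + b*(40 - 8*r)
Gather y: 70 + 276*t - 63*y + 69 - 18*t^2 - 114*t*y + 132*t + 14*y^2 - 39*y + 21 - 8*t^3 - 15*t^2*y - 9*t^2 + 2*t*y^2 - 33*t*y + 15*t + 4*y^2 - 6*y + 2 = -8*t^3 - 27*t^2 + 423*t + y^2*(2*t + 18) + y*(-15*t^2 - 147*t - 108) + 162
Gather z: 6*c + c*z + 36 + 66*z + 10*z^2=6*c + 10*z^2 + z*(c + 66) + 36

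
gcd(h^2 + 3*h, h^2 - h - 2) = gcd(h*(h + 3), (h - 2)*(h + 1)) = 1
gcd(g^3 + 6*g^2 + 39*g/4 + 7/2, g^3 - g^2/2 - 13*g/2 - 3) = g^2 + 5*g/2 + 1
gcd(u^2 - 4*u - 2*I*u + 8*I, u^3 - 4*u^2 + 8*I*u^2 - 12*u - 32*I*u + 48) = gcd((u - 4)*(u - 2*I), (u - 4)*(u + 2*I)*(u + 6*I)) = u - 4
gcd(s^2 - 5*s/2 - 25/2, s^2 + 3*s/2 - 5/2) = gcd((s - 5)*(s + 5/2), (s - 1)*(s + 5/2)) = s + 5/2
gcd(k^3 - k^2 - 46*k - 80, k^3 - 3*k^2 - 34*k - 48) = k^2 - 6*k - 16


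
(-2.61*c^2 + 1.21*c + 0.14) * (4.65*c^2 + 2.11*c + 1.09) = -12.1365*c^4 + 0.119400000000001*c^3 + 0.3592*c^2 + 1.6143*c + 0.1526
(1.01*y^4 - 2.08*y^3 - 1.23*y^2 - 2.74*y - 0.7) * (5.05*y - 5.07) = 5.1005*y^5 - 15.6247*y^4 + 4.3341*y^3 - 7.6009*y^2 + 10.3568*y + 3.549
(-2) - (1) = -3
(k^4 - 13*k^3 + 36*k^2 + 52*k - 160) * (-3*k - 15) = -3*k^5 + 24*k^4 + 87*k^3 - 696*k^2 - 300*k + 2400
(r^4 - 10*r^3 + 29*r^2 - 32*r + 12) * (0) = 0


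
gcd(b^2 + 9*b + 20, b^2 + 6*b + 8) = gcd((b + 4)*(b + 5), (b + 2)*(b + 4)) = b + 4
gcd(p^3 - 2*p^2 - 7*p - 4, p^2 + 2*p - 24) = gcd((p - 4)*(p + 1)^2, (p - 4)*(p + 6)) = p - 4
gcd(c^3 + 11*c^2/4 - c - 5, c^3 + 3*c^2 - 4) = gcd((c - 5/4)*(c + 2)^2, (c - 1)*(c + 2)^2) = c^2 + 4*c + 4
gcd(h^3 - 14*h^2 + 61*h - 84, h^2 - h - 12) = h - 4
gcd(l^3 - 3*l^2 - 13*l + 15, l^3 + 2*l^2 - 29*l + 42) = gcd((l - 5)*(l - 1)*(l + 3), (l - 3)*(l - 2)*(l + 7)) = 1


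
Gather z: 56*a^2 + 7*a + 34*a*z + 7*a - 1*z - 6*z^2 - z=56*a^2 + 14*a - 6*z^2 + z*(34*a - 2)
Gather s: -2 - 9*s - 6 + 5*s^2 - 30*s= 5*s^2 - 39*s - 8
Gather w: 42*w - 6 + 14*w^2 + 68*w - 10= 14*w^2 + 110*w - 16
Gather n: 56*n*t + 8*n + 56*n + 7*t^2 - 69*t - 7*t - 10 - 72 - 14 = n*(56*t + 64) + 7*t^2 - 76*t - 96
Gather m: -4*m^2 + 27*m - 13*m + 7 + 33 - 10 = -4*m^2 + 14*m + 30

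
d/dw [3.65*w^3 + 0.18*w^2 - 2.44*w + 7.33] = 10.95*w^2 + 0.36*w - 2.44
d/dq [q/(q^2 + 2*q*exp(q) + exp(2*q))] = (-2*q*exp(q) - q + exp(q))/(q^3 + 3*q^2*exp(q) + 3*q*exp(2*q) + exp(3*q))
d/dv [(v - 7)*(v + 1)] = 2*v - 6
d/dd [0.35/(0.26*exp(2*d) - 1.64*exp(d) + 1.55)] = (0.574 - 0.182*exp(d))*exp(d)/(0.26*exp(2*d) - 1.64*exp(d) + 1.55)^2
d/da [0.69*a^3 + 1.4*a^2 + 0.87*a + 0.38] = 2.07*a^2 + 2.8*a + 0.87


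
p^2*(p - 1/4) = p^3 - p^2/4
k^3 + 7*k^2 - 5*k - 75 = (k - 3)*(k + 5)^2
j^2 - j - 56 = (j - 8)*(j + 7)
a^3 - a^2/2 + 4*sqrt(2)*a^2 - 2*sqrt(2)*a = a*(a - 1/2)*(a + 4*sqrt(2))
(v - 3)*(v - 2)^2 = v^3 - 7*v^2 + 16*v - 12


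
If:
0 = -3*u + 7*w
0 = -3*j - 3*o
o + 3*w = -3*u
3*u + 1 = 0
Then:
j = -10/7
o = 10/7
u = -1/3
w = -1/7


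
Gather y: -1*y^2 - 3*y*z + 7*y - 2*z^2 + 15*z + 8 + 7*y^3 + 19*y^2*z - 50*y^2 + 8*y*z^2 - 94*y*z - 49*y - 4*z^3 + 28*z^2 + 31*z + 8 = 7*y^3 + y^2*(19*z - 51) + y*(8*z^2 - 97*z - 42) - 4*z^3 + 26*z^2 + 46*z + 16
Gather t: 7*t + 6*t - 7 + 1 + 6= 13*t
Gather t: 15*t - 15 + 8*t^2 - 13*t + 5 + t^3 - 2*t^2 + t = t^3 + 6*t^2 + 3*t - 10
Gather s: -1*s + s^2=s^2 - s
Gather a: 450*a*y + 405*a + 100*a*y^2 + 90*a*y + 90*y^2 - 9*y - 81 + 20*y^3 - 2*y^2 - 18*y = a*(100*y^2 + 540*y + 405) + 20*y^3 + 88*y^2 - 27*y - 81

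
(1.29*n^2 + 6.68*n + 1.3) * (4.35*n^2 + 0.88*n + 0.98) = 5.6115*n^4 + 30.1932*n^3 + 12.7976*n^2 + 7.6904*n + 1.274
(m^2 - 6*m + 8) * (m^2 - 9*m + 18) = m^4 - 15*m^3 + 80*m^2 - 180*m + 144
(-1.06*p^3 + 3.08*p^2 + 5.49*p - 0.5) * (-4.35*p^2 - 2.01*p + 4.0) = 4.611*p^5 - 11.2674*p^4 - 34.3123*p^3 + 3.4601*p^2 + 22.965*p - 2.0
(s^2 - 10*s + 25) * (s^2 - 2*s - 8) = s^4 - 12*s^3 + 37*s^2 + 30*s - 200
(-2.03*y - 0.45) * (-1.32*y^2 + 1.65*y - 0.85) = 2.6796*y^3 - 2.7555*y^2 + 0.983*y + 0.3825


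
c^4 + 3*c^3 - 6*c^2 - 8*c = c*(c - 2)*(c + 1)*(c + 4)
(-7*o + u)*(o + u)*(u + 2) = -7*o^2*u - 14*o^2 - 6*o*u^2 - 12*o*u + u^3 + 2*u^2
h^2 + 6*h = h*(h + 6)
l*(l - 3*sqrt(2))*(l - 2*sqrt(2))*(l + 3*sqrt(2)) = l^4 - 2*sqrt(2)*l^3 - 18*l^2 + 36*sqrt(2)*l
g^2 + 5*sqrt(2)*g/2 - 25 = (g - 5*sqrt(2)/2)*(g + 5*sqrt(2))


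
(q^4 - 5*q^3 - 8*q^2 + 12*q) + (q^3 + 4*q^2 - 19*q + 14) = q^4 - 4*q^3 - 4*q^2 - 7*q + 14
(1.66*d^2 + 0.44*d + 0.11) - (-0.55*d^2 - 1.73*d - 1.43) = 2.21*d^2 + 2.17*d + 1.54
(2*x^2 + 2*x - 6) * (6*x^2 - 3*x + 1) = 12*x^4 + 6*x^3 - 40*x^2 + 20*x - 6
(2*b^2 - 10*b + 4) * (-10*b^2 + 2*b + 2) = -20*b^4 + 104*b^3 - 56*b^2 - 12*b + 8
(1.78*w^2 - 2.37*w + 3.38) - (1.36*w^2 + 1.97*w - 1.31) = 0.42*w^2 - 4.34*w + 4.69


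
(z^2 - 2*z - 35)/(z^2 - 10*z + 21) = (z + 5)/(z - 3)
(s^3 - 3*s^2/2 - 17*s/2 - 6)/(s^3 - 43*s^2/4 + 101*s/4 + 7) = 2*(2*s^2 + 5*s + 3)/(4*s^2 - 27*s - 7)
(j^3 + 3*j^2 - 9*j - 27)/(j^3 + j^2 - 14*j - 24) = (j^2 - 9)/(j^2 - 2*j - 8)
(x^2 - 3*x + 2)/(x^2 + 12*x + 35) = (x^2 - 3*x + 2)/(x^2 + 12*x + 35)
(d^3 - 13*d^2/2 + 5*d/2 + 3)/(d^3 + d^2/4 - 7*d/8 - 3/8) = 4*(d - 6)/(4*d + 3)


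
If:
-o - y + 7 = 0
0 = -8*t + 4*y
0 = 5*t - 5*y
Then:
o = 7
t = 0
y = 0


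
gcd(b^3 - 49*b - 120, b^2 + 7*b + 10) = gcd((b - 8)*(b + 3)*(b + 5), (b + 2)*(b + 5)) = b + 5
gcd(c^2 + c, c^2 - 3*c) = c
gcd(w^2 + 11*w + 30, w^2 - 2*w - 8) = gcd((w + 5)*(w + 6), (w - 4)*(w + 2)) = 1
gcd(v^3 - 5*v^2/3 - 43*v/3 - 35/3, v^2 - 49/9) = v + 7/3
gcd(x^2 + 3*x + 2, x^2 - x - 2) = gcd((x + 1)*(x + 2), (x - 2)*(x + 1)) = x + 1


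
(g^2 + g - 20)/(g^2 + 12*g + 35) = (g - 4)/(g + 7)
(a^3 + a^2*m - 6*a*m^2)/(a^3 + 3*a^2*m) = (a - 2*m)/a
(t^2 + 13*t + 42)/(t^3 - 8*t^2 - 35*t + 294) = (t + 7)/(t^2 - 14*t + 49)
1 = 1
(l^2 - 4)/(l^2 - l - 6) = (l - 2)/(l - 3)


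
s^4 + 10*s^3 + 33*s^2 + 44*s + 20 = (s + 1)*(s + 2)^2*(s + 5)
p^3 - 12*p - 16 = (p - 4)*(p + 2)^2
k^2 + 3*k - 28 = (k - 4)*(k + 7)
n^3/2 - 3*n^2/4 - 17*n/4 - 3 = (n/2 + 1/2)*(n - 4)*(n + 3/2)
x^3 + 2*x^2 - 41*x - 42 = (x - 6)*(x + 1)*(x + 7)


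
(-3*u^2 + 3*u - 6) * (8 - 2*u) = 6*u^3 - 30*u^2 + 36*u - 48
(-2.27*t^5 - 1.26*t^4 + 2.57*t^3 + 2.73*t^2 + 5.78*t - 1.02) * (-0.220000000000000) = 0.4994*t^5 + 0.2772*t^4 - 0.5654*t^3 - 0.6006*t^2 - 1.2716*t + 0.2244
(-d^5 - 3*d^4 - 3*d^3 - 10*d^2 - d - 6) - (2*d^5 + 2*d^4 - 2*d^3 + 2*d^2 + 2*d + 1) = -3*d^5 - 5*d^4 - d^3 - 12*d^2 - 3*d - 7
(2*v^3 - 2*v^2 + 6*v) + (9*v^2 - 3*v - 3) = 2*v^3 + 7*v^2 + 3*v - 3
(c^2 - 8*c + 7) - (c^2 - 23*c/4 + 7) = -9*c/4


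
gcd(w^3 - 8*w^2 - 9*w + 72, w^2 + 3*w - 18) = w - 3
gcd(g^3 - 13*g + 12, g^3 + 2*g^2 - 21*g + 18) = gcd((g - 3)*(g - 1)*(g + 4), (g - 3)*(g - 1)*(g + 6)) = g^2 - 4*g + 3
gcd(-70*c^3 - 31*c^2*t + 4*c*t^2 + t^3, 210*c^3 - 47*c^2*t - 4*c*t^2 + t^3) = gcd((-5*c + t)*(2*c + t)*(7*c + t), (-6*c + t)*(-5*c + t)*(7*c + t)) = -35*c^2 + 2*c*t + t^2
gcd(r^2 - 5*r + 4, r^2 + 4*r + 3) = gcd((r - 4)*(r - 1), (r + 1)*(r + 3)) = 1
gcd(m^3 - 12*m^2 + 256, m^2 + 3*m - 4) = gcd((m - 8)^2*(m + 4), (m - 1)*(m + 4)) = m + 4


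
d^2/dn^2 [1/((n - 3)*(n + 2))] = 2*((n - 3)^2 + (n - 3)*(n + 2) + (n + 2)^2)/((n - 3)^3*(n + 2)^3)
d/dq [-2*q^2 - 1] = -4*q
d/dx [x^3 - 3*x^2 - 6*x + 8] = 3*x^2 - 6*x - 6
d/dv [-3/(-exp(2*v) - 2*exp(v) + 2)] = -6*(exp(v) + 1)*exp(v)/(exp(2*v) + 2*exp(v) - 2)^2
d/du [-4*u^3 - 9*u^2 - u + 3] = -12*u^2 - 18*u - 1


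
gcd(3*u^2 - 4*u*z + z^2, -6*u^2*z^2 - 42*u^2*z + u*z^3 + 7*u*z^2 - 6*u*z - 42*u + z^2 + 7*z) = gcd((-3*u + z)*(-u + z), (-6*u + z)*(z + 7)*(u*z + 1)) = 1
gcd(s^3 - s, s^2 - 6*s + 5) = s - 1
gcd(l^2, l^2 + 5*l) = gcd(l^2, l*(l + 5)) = l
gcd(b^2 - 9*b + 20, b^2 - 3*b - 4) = b - 4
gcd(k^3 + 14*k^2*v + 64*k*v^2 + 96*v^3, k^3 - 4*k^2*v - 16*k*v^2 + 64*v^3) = k + 4*v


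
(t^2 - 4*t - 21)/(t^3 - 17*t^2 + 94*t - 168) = (t + 3)/(t^2 - 10*t + 24)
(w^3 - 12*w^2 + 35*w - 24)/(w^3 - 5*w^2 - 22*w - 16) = (w^2 - 4*w + 3)/(w^2 + 3*w + 2)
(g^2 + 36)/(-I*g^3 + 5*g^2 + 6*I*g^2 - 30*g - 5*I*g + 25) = I*(g^2 + 36)/(g^3 + g^2*(-6 + 5*I) + 5*g*(1 - 6*I) + 25*I)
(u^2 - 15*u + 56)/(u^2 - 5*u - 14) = (u - 8)/(u + 2)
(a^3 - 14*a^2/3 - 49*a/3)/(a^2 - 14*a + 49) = a*(3*a + 7)/(3*(a - 7))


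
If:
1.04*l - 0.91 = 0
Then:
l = 0.88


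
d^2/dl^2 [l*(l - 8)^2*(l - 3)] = 12*l^2 - 114*l + 224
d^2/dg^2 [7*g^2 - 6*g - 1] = 14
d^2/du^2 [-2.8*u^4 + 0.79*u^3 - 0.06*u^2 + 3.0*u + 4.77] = -33.6*u^2 + 4.74*u - 0.12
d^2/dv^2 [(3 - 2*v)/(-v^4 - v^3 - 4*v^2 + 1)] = 2*(v^2*(2*v - 3)*(4*v^2 + 3*v + 8)^2 - (8*v^3 + 6*v^2 + 16*v + (2*v - 3)*(6*v^2 + 3*v + 4))*(v^4 + v^3 + 4*v^2 - 1))/(v^4 + v^3 + 4*v^2 - 1)^3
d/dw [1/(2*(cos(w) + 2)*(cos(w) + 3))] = (2*cos(w) + 5)*sin(w)/(2*(cos(w) + 2)^2*(cos(w) + 3)^2)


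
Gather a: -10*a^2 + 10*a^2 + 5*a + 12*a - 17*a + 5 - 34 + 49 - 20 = 0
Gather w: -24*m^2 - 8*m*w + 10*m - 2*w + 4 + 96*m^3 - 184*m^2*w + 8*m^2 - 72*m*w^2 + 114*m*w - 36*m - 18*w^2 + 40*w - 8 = 96*m^3 - 16*m^2 - 26*m + w^2*(-72*m - 18) + w*(-184*m^2 + 106*m + 38) - 4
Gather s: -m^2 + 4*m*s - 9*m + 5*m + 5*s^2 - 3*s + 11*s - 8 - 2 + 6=-m^2 - 4*m + 5*s^2 + s*(4*m + 8) - 4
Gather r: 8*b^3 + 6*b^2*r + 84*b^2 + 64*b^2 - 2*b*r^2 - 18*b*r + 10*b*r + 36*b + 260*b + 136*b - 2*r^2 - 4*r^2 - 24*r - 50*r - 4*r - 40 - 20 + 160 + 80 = 8*b^3 + 148*b^2 + 432*b + r^2*(-2*b - 6) + r*(6*b^2 - 8*b - 78) + 180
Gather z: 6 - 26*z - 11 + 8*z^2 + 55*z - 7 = 8*z^2 + 29*z - 12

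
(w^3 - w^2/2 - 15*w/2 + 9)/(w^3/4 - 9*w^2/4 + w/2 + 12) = 2*(2*w^3 - w^2 - 15*w + 18)/(w^3 - 9*w^2 + 2*w + 48)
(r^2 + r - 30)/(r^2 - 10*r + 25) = (r + 6)/(r - 5)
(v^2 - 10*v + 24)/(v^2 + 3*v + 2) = (v^2 - 10*v + 24)/(v^2 + 3*v + 2)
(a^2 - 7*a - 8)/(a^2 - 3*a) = (a^2 - 7*a - 8)/(a*(a - 3))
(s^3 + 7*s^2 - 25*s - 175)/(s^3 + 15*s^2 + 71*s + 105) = (s - 5)/(s + 3)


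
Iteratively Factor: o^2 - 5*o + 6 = (o - 3)*(o - 2)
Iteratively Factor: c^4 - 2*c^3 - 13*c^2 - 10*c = (c + 2)*(c^3 - 4*c^2 - 5*c) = (c + 1)*(c + 2)*(c^2 - 5*c) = c*(c + 1)*(c + 2)*(c - 5)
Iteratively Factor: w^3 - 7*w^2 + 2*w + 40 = (w - 5)*(w^2 - 2*w - 8) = (w - 5)*(w + 2)*(w - 4)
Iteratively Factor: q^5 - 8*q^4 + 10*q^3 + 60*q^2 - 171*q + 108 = (q - 1)*(q^4 - 7*q^3 + 3*q^2 + 63*q - 108) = (q - 4)*(q - 1)*(q^3 - 3*q^2 - 9*q + 27) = (q - 4)*(q - 3)*(q - 1)*(q^2 - 9) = (q - 4)*(q - 3)*(q - 1)*(q + 3)*(q - 3)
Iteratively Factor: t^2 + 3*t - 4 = (t + 4)*(t - 1)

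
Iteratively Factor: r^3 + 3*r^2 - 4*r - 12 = (r + 2)*(r^2 + r - 6) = (r - 2)*(r + 2)*(r + 3)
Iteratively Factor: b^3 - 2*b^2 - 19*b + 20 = (b - 1)*(b^2 - b - 20) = (b - 5)*(b - 1)*(b + 4)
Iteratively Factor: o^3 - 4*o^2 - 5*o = (o)*(o^2 - 4*o - 5) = o*(o + 1)*(o - 5)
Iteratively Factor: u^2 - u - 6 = (u + 2)*(u - 3)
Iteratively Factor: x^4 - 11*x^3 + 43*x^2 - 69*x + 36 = (x - 1)*(x^3 - 10*x^2 + 33*x - 36) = (x - 3)*(x - 1)*(x^2 - 7*x + 12) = (x - 4)*(x - 3)*(x - 1)*(x - 3)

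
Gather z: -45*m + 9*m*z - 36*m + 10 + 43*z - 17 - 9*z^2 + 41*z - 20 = -81*m - 9*z^2 + z*(9*m + 84) - 27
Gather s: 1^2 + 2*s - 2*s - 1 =0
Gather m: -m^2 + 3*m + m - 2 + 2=-m^2 + 4*m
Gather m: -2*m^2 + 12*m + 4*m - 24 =-2*m^2 + 16*m - 24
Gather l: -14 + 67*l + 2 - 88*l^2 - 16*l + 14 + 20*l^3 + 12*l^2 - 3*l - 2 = 20*l^3 - 76*l^2 + 48*l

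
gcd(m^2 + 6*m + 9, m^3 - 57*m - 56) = 1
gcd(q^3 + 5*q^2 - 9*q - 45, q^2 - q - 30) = q + 5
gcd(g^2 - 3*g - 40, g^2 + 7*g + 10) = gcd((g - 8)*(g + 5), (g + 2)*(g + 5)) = g + 5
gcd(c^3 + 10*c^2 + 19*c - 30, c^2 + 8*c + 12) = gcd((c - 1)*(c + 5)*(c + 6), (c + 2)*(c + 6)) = c + 6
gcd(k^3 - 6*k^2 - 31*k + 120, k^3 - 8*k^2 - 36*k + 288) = k - 8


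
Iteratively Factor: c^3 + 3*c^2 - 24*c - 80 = (c + 4)*(c^2 - c - 20) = (c - 5)*(c + 4)*(c + 4)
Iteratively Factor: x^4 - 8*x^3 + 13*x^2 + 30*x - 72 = (x + 2)*(x^3 - 10*x^2 + 33*x - 36) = (x - 3)*(x + 2)*(x^2 - 7*x + 12) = (x - 3)^2*(x + 2)*(x - 4)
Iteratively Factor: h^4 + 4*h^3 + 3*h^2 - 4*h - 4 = (h - 1)*(h^3 + 5*h^2 + 8*h + 4) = (h - 1)*(h + 1)*(h^2 + 4*h + 4) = (h - 1)*(h + 1)*(h + 2)*(h + 2)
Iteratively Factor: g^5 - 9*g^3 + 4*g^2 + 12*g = (g + 1)*(g^4 - g^3 - 8*g^2 + 12*g) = (g - 2)*(g + 1)*(g^3 + g^2 - 6*g) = g*(g - 2)*(g + 1)*(g^2 + g - 6) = g*(g - 2)^2*(g + 1)*(g + 3)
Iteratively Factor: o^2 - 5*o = (o)*(o - 5)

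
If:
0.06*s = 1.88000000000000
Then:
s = 31.33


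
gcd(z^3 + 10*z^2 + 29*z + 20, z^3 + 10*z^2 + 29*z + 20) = z^3 + 10*z^2 + 29*z + 20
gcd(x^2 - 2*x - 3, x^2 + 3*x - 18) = x - 3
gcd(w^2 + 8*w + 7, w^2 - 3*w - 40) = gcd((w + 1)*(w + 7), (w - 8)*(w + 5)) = 1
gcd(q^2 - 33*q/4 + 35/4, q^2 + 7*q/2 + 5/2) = 1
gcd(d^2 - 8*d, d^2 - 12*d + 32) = d - 8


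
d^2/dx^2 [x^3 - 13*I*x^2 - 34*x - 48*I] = 6*x - 26*I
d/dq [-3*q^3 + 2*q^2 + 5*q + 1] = -9*q^2 + 4*q + 5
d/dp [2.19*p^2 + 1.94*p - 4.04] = 4.38*p + 1.94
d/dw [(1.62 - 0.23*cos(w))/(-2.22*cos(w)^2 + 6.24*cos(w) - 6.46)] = (0.5106*cos(w)^2 - 7.1928*cos(w) + 8.623)*sin(w)/(4.9284*cos(w)^4 - 27.7056*cos(w)^3 + 67.62*cos(w)^2 - 80.6208*cos(w) + 41.7316)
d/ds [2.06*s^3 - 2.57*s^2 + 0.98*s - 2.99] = 6.18*s^2 - 5.14*s + 0.98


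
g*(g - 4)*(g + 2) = g^3 - 2*g^2 - 8*g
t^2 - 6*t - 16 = (t - 8)*(t + 2)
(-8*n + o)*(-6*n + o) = 48*n^2 - 14*n*o + o^2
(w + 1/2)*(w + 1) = w^2 + 3*w/2 + 1/2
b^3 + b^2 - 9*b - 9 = (b - 3)*(b + 1)*(b + 3)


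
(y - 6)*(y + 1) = y^2 - 5*y - 6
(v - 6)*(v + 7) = v^2 + v - 42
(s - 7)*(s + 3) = s^2 - 4*s - 21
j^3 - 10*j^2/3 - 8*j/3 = j*(j - 4)*(j + 2/3)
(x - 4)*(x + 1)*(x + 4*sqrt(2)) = x^3 - 3*x^2 + 4*sqrt(2)*x^2 - 12*sqrt(2)*x - 4*x - 16*sqrt(2)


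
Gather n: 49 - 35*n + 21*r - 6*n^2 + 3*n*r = -6*n^2 + n*(3*r - 35) + 21*r + 49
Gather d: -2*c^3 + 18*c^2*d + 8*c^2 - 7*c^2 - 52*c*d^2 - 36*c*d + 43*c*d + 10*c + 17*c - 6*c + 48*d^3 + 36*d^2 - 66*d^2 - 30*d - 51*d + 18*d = -2*c^3 + c^2 + 21*c + 48*d^3 + d^2*(-52*c - 30) + d*(18*c^2 + 7*c - 63)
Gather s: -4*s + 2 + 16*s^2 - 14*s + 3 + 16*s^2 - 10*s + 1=32*s^2 - 28*s + 6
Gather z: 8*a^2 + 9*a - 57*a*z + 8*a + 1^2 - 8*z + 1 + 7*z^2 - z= 8*a^2 + 17*a + 7*z^2 + z*(-57*a - 9) + 2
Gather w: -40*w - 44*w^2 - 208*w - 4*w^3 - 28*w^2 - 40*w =-4*w^3 - 72*w^2 - 288*w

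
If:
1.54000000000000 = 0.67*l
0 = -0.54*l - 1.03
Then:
No Solution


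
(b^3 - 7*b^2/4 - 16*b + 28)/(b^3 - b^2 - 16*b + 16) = (b - 7/4)/(b - 1)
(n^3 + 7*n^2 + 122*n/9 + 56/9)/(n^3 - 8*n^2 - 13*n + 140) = (n^2 + 3*n + 14/9)/(n^2 - 12*n + 35)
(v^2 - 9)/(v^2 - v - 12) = (v - 3)/(v - 4)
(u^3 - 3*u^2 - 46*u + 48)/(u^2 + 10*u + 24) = (u^2 - 9*u + 8)/(u + 4)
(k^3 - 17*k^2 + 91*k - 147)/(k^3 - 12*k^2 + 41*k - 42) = (k - 7)/(k - 2)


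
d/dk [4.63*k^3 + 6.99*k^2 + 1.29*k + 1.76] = 13.89*k^2 + 13.98*k + 1.29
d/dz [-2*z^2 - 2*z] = -4*z - 2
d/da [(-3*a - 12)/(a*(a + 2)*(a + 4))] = 6*(a + 1)/(a^2*(a + 2)^2)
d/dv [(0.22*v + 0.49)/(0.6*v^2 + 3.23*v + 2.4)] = (0.132*v^2 + 0.7106*v - (0.22*v + 0.49)*(1.2*v + 3.23) + 0.528)/(0.6*v^2 + 3.23*v + 2.4)^2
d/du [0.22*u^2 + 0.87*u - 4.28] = 0.44*u + 0.87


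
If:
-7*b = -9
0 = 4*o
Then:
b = 9/7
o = 0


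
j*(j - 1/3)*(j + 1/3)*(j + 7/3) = j^4 + 7*j^3/3 - j^2/9 - 7*j/27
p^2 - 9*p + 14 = (p - 7)*(p - 2)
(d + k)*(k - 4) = d*k - 4*d + k^2 - 4*k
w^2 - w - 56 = (w - 8)*(w + 7)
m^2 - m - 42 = (m - 7)*(m + 6)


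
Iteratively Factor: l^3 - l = (l)*(l^2 - 1) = l*(l + 1)*(l - 1)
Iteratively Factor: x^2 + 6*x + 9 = (x + 3)*(x + 3)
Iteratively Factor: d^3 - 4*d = (d)*(d^2 - 4) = d*(d + 2)*(d - 2)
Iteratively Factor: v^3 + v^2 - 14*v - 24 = (v + 3)*(v^2 - 2*v - 8) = (v - 4)*(v + 3)*(v + 2)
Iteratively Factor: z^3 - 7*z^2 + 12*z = (z)*(z^2 - 7*z + 12) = z*(z - 4)*(z - 3)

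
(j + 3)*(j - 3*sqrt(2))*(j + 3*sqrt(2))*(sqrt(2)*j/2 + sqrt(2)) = sqrt(2)*j^4/2 + 5*sqrt(2)*j^3/2 - 6*sqrt(2)*j^2 - 45*sqrt(2)*j - 54*sqrt(2)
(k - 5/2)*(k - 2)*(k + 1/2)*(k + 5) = k^4 + k^3 - 69*k^2/4 + 65*k/4 + 25/2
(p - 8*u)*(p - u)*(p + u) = p^3 - 8*p^2*u - p*u^2 + 8*u^3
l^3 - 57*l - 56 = (l - 8)*(l + 1)*(l + 7)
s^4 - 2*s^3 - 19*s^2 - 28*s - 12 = (s - 6)*(s + 1)^2*(s + 2)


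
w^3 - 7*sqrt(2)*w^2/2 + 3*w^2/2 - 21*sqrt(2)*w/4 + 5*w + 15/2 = (w + 3/2)*(w - 5*sqrt(2)/2)*(w - sqrt(2))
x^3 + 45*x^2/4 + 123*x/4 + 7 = (x + 1/4)*(x + 4)*(x + 7)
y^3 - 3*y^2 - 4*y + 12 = (y - 3)*(y - 2)*(y + 2)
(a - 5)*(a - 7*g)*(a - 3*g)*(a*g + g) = a^4*g - 10*a^3*g^2 - 4*a^3*g + 21*a^2*g^3 + 40*a^2*g^2 - 5*a^2*g - 84*a*g^3 + 50*a*g^2 - 105*g^3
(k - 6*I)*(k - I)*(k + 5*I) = k^3 - 2*I*k^2 + 29*k - 30*I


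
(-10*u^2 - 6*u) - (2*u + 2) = -10*u^2 - 8*u - 2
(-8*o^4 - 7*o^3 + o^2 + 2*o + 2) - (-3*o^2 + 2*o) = -8*o^4 - 7*o^3 + 4*o^2 + 2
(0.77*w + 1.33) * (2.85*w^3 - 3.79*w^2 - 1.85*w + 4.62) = 2.1945*w^4 + 0.8722*w^3 - 6.4652*w^2 + 1.0969*w + 6.1446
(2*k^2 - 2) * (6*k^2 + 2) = 12*k^4 - 8*k^2 - 4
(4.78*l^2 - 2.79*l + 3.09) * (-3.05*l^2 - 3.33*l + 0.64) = -14.579*l^4 - 7.4079*l^3 + 2.9254*l^2 - 12.0753*l + 1.9776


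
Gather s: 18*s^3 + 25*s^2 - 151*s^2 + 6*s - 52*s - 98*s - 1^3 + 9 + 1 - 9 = 18*s^3 - 126*s^2 - 144*s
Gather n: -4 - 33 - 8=-45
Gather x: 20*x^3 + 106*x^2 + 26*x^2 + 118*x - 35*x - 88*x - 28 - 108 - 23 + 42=20*x^3 + 132*x^2 - 5*x - 117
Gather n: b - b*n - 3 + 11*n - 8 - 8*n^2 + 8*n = b - 8*n^2 + n*(19 - b) - 11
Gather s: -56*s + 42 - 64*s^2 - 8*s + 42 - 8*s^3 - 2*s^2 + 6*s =-8*s^3 - 66*s^2 - 58*s + 84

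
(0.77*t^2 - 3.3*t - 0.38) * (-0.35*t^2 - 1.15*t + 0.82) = -0.2695*t^4 + 0.2695*t^3 + 4.5594*t^2 - 2.269*t - 0.3116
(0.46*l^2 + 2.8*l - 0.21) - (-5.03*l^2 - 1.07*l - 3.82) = 5.49*l^2 + 3.87*l + 3.61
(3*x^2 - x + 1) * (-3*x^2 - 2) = -9*x^4 + 3*x^3 - 9*x^2 + 2*x - 2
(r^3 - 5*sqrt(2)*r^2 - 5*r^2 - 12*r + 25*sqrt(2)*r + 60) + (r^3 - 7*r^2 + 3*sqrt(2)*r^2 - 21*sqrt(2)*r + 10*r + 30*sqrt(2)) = 2*r^3 - 12*r^2 - 2*sqrt(2)*r^2 - 2*r + 4*sqrt(2)*r + 30*sqrt(2) + 60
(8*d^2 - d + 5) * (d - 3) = 8*d^3 - 25*d^2 + 8*d - 15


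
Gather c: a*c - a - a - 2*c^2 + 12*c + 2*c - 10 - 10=-2*a - 2*c^2 + c*(a + 14) - 20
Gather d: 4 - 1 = 3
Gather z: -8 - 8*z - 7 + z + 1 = -7*z - 14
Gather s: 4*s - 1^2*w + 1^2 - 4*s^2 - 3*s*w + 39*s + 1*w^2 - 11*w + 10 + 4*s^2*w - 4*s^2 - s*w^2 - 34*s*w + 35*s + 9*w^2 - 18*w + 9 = s^2*(4*w - 8) + s*(-w^2 - 37*w + 78) + 10*w^2 - 30*w + 20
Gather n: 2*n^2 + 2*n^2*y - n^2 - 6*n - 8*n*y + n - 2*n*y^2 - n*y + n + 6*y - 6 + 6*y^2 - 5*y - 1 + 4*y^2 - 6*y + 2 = n^2*(2*y + 1) + n*(-2*y^2 - 9*y - 4) + 10*y^2 - 5*y - 5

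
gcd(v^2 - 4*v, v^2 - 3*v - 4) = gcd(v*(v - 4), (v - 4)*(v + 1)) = v - 4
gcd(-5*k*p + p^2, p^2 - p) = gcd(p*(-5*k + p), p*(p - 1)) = p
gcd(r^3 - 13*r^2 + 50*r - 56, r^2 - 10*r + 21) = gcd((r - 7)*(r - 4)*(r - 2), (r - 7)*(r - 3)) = r - 7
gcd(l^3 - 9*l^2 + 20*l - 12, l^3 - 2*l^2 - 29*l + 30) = l^2 - 7*l + 6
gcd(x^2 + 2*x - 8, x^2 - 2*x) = x - 2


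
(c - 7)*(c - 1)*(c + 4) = c^3 - 4*c^2 - 25*c + 28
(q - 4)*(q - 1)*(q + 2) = q^3 - 3*q^2 - 6*q + 8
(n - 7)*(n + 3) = n^2 - 4*n - 21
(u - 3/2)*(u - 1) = u^2 - 5*u/2 + 3/2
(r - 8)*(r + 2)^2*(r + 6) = r^4 + 2*r^3 - 52*r^2 - 200*r - 192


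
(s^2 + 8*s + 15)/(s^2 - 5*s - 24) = (s + 5)/(s - 8)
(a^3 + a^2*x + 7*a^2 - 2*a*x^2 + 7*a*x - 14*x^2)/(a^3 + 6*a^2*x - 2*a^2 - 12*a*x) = (a^3 + a^2*x + 7*a^2 - 2*a*x^2 + 7*a*x - 14*x^2)/(a*(a^2 + 6*a*x - 2*a - 12*x))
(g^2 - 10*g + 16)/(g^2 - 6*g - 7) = (-g^2 + 10*g - 16)/(-g^2 + 6*g + 7)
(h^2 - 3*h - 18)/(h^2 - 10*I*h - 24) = (-h^2 + 3*h + 18)/(-h^2 + 10*I*h + 24)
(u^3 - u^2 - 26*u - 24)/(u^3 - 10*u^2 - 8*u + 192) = (u + 1)/(u - 8)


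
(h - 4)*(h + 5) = h^2 + h - 20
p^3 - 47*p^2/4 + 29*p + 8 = (p - 8)*(p - 4)*(p + 1/4)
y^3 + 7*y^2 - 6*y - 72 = (y - 3)*(y + 4)*(y + 6)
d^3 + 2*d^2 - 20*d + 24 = (d - 2)^2*(d + 6)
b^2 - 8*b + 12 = (b - 6)*(b - 2)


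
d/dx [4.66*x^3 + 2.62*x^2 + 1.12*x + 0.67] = 13.98*x^2 + 5.24*x + 1.12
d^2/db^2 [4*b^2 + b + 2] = 8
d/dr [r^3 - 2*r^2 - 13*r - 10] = 3*r^2 - 4*r - 13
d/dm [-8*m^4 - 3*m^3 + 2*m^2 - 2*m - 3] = -32*m^3 - 9*m^2 + 4*m - 2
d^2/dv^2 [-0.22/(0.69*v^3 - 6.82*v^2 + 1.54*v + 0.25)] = ((0.9108*v - 3.0008)*(0.69*v^3 - 6.82*v^2 + 1.54*v + 0.25) - 0.22*(2.07*v^2 - 13.64*v + 1.54)*(4.14*v^2 - 27.28*v + 3.08))/(0.69*v^3 - 6.82*v^2 + 1.54*v + 0.25)^3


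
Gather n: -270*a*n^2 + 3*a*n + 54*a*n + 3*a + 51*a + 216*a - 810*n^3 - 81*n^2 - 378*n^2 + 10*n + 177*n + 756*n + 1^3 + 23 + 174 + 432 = 270*a - 810*n^3 + n^2*(-270*a - 459) + n*(57*a + 943) + 630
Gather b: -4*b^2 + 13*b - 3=-4*b^2 + 13*b - 3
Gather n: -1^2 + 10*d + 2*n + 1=10*d + 2*n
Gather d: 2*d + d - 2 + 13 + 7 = 3*d + 18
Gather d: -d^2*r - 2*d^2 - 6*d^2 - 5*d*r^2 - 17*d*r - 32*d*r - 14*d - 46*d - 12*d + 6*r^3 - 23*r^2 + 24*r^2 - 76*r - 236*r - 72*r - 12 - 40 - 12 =d^2*(-r - 8) + d*(-5*r^2 - 49*r - 72) + 6*r^3 + r^2 - 384*r - 64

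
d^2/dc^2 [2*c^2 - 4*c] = 4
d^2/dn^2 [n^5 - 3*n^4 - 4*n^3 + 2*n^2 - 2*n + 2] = 20*n^3 - 36*n^2 - 24*n + 4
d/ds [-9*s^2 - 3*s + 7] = -18*s - 3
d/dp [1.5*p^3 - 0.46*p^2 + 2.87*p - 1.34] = 4.5*p^2 - 0.92*p + 2.87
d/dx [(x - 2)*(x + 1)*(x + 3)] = 3*x^2 + 4*x - 5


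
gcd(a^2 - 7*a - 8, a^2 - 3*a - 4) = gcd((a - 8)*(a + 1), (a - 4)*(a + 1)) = a + 1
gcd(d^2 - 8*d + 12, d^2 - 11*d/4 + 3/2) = d - 2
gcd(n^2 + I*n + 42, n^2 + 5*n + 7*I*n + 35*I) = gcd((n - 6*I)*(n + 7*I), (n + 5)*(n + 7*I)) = n + 7*I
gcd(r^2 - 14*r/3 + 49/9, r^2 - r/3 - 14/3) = r - 7/3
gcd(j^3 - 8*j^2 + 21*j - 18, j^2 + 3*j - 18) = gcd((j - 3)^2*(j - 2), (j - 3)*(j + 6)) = j - 3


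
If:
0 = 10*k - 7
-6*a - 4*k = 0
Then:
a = -7/15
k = 7/10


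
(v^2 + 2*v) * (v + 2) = v^3 + 4*v^2 + 4*v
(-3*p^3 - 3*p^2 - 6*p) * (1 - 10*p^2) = 30*p^5 + 30*p^4 + 57*p^3 - 3*p^2 - 6*p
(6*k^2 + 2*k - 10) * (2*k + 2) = 12*k^3 + 16*k^2 - 16*k - 20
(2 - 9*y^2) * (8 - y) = 9*y^3 - 72*y^2 - 2*y + 16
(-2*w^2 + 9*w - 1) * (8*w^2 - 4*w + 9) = -16*w^4 + 80*w^3 - 62*w^2 + 85*w - 9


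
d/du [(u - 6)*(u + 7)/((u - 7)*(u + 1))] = 7*(-u^2 + 10*u - 37)/(u^4 - 12*u^3 + 22*u^2 + 84*u + 49)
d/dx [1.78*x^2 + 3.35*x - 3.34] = 3.56*x + 3.35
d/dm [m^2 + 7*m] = 2*m + 7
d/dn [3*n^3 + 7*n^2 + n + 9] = 9*n^2 + 14*n + 1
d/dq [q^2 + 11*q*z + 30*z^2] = 2*q + 11*z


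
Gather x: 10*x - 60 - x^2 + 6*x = -x^2 + 16*x - 60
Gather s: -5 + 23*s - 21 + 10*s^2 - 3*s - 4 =10*s^2 + 20*s - 30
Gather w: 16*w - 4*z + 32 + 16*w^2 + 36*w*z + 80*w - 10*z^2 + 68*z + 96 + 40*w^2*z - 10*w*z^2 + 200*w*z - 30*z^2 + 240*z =w^2*(40*z + 16) + w*(-10*z^2 + 236*z + 96) - 40*z^2 + 304*z + 128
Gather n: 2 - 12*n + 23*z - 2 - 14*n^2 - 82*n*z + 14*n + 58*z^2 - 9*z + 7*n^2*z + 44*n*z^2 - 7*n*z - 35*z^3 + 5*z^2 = n^2*(7*z - 14) + n*(44*z^2 - 89*z + 2) - 35*z^3 + 63*z^2 + 14*z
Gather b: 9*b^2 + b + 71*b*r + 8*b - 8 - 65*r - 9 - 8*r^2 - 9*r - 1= 9*b^2 + b*(71*r + 9) - 8*r^2 - 74*r - 18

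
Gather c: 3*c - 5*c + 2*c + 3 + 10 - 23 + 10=0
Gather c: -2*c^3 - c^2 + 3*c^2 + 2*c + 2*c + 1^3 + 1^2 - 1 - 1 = -2*c^3 + 2*c^2 + 4*c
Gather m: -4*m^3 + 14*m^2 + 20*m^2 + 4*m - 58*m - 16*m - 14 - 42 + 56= -4*m^3 + 34*m^2 - 70*m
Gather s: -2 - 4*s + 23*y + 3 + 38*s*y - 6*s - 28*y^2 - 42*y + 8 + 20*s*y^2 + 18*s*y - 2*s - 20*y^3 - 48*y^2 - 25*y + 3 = s*(20*y^2 + 56*y - 12) - 20*y^3 - 76*y^2 - 44*y + 12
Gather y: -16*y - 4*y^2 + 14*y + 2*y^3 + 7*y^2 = 2*y^3 + 3*y^2 - 2*y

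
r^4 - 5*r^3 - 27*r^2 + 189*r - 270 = (r - 5)*(r - 3)^2*(r + 6)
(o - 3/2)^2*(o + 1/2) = o^3 - 5*o^2/2 + 3*o/4 + 9/8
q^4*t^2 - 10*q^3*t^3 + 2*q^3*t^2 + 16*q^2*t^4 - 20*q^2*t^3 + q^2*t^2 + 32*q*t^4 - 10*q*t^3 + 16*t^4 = (q - 8*t)*(q - 2*t)*(q*t + t)^2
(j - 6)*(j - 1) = j^2 - 7*j + 6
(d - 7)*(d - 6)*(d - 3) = d^3 - 16*d^2 + 81*d - 126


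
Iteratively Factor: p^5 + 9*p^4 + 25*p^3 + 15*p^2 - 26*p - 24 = (p + 3)*(p^4 + 6*p^3 + 7*p^2 - 6*p - 8) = (p + 2)*(p + 3)*(p^3 + 4*p^2 - p - 4) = (p - 1)*(p + 2)*(p + 3)*(p^2 + 5*p + 4) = (p - 1)*(p + 2)*(p + 3)*(p + 4)*(p + 1)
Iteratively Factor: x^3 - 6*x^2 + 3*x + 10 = (x - 2)*(x^2 - 4*x - 5) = (x - 5)*(x - 2)*(x + 1)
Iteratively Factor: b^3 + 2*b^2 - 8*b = (b)*(b^2 + 2*b - 8) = b*(b + 4)*(b - 2)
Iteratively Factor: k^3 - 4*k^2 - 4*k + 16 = (k - 4)*(k^2 - 4) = (k - 4)*(k - 2)*(k + 2)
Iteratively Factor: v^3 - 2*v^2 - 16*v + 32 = (v - 4)*(v^2 + 2*v - 8) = (v - 4)*(v - 2)*(v + 4)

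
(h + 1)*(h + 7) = h^2 + 8*h + 7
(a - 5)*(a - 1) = a^2 - 6*a + 5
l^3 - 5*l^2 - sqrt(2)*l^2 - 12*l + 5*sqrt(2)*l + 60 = (l - 5)*(l - 3*sqrt(2))*(l + 2*sqrt(2))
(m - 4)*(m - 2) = m^2 - 6*m + 8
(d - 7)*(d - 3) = d^2 - 10*d + 21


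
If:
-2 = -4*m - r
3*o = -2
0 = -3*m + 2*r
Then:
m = 4/11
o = -2/3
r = 6/11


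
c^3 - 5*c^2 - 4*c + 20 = (c - 5)*(c - 2)*(c + 2)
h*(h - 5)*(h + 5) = h^3 - 25*h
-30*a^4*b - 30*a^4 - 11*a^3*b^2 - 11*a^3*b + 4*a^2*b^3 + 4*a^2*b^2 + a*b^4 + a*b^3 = (-3*a + b)*(2*a + b)*(5*a + b)*(a*b + a)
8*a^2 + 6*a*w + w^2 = (2*a + w)*(4*a + w)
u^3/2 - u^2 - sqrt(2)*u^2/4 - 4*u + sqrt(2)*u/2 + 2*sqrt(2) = (u/2 + 1)*(u - 4)*(u - sqrt(2)/2)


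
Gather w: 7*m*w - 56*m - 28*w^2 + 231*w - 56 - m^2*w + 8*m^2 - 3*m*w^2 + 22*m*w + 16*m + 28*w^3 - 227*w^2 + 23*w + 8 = 8*m^2 - 40*m + 28*w^3 + w^2*(-3*m - 255) + w*(-m^2 + 29*m + 254) - 48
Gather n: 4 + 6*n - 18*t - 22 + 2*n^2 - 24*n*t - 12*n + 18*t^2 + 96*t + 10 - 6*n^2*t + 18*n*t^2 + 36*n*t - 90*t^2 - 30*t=n^2*(2 - 6*t) + n*(18*t^2 + 12*t - 6) - 72*t^2 + 48*t - 8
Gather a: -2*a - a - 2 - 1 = -3*a - 3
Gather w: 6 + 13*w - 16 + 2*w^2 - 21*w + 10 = 2*w^2 - 8*w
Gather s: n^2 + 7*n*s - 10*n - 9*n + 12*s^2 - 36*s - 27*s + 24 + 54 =n^2 - 19*n + 12*s^2 + s*(7*n - 63) + 78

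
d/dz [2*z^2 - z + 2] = 4*z - 1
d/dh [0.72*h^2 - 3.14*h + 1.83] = 1.44*h - 3.14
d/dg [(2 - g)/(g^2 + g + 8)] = (-g^2 - g + (g - 2)*(2*g + 1) - 8)/(g^2 + g + 8)^2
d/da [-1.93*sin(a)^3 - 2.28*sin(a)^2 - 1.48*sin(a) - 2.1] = (-4.56*sin(a) + 2.895*cos(2*a) - 4.375)*cos(a)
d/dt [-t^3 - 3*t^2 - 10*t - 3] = -3*t^2 - 6*t - 10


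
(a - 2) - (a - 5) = 3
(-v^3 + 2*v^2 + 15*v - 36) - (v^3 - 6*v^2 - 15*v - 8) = -2*v^3 + 8*v^2 + 30*v - 28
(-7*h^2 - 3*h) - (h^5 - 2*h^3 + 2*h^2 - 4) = -h^5 + 2*h^3 - 9*h^2 - 3*h + 4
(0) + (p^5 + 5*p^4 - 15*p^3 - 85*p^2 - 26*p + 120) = p^5 + 5*p^4 - 15*p^3 - 85*p^2 - 26*p + 120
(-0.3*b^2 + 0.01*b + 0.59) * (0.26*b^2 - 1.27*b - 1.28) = -0.078*b^4 + 0.3836*b^3 + 0.5247*b^2 - 0.7621*b - 0.7552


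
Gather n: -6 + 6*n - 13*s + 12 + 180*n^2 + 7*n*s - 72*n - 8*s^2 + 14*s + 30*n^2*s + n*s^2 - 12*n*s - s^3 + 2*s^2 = n^2*(30*s + 180) + n*(s^2 - 5*s - 66) - s^3 - 6*s^2 + s + 6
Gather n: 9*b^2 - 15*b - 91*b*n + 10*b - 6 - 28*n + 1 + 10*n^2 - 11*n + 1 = 9*b^2 - 5*b + 10*n^2 + n*(-91*b - 39) - 4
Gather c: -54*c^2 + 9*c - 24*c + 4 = -54*c^2 - 15*c + 4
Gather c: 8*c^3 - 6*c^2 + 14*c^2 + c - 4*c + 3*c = 8*c^3 + 8*c^2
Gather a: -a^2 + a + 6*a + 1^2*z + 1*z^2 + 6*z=-a^2 + 7*a + z^2 + 7*z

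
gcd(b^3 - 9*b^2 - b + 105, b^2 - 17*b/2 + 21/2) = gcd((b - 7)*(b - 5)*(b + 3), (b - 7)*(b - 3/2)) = b - 7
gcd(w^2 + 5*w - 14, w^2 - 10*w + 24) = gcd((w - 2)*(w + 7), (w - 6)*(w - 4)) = 1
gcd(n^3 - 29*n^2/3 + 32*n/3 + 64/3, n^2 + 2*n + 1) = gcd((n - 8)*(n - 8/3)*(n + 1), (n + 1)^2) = n + 1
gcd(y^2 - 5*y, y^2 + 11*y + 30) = 1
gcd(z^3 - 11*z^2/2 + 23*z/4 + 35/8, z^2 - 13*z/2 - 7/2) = z + 1/2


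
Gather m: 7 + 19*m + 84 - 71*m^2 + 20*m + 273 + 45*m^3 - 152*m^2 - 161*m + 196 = 45*m^3 - 223*m^2 - 122*m + 560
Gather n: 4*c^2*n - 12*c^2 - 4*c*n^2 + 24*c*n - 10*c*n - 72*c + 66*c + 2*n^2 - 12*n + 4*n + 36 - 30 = -12*c^2 - 6*c + n^2*(2 - 4*c) + n*(4*c^2 + 14*c - 8) + 6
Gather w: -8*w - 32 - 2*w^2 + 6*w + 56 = -2*w^2 - 2*w + 24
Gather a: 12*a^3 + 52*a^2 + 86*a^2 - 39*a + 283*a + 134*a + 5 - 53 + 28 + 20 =12*a^3 + 138*a^2 + 378*a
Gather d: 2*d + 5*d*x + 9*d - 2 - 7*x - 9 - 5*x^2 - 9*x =d*(5*x + 11) - 5*x^2 - 16*x - 11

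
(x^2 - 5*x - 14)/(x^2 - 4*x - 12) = (x - 7)/(x - 6)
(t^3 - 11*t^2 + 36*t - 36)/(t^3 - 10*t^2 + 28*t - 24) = (t - 3)/(t - 2)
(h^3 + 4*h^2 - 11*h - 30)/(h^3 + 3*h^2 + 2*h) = (h^2 + 2*h - 15)/(h*(h + 1))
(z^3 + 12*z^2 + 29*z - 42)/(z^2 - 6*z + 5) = (z^2 + 13*z + 42)/(z - 5)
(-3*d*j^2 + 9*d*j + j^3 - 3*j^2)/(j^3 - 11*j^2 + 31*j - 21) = j*(-3*d + j)/(j^2 - 8*j + 7)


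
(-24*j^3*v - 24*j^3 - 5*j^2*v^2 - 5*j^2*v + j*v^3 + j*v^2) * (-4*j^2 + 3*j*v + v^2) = 96*j^5*v + 96*j^5 - 52*j^4*v^2 - 52*j^4*v - 43*j^3*v^3 - 43*j^3*v^2 - 2*j^2*v^4 - 2*j^2*v^3 + j*v^5 + j*v^4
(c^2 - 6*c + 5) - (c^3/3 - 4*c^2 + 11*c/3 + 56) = -c^3/3 + 5*c^2 - 29*c/3 - 51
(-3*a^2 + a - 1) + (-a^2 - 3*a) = -4*a^2 - 2*a - 1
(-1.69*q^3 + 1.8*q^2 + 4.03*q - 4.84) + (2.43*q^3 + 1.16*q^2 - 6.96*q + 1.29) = 0.74*q^3 + 2.96*q^2 - 2.93*q - 3.55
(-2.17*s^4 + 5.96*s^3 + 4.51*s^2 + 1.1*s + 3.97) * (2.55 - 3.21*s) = 6.9657*s^5 - 24.6651*s^4 + 0.7209*s^3 + 7.9695*s^2 - 9.9387*s + 10.1235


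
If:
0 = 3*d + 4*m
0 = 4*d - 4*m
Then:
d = 0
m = 0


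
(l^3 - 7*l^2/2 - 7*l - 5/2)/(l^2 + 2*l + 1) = (2*l^2 - 9*l - 5)/(2*(l + 1))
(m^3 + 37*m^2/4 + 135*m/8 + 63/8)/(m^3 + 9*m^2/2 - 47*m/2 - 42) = (m + 3/4)/(m - 4)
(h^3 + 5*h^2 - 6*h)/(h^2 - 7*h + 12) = h*(h^2 + 5*h - 6)/(h^2 - 7*h + 12)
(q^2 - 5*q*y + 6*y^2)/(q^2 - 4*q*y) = (q^2 - 5*q*y + 6*y^2)/(q*(q - 4*y))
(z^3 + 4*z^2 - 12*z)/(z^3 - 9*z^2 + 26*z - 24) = z*(z + 6)/(z^2 - 7*z + 12)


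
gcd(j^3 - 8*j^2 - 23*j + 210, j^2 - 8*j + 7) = j - 7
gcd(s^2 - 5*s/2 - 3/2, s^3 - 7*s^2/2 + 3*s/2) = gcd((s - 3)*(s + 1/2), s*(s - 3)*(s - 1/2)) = s - 3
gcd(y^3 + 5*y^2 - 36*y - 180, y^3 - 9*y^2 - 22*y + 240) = y^2 - y - 30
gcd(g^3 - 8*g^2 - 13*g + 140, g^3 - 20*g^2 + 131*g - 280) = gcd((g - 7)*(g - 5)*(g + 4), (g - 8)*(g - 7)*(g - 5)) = g^2 - 12*g + 35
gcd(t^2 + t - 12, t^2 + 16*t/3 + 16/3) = t + 4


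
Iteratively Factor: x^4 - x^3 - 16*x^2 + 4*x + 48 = (x - 2)*(x^3 + x^2 - 14*x - 24) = (x - 4)*(x - 2)*(x^2 + 5*x + 6) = (x - 4)*(x - 2)*(x + 2)*(x + 3)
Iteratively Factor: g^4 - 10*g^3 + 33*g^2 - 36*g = (g - 4)*(g^3 - 6*g^2 + 9*g) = (g - 4)*(g - 3)*(g^2 - 3*g) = g*(g - 4)*(g - 3)*(g - 3)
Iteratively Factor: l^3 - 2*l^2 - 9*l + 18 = (l - 3)*(l^2 + l - 6) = (l - 3)*(l - 2)*(l + 3)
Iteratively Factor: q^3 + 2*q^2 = (q)*(q^2 + 2*q) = q*(q + 2)*(q)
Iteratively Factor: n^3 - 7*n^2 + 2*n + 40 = (n + 2)*(n^2 - 9*n + 20) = (n - 5)*(n + 2)*(n - 4)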